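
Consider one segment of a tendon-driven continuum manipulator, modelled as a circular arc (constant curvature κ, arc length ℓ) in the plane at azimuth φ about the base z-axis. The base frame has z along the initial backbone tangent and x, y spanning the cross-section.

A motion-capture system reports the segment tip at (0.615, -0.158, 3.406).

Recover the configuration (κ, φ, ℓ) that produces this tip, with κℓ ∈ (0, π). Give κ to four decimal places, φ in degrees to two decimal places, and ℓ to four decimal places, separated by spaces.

ρ = √(x²+y²) = √(0.615² + -0.158²) = 0.63497
φ = atan2(y, x) mod 360° = atan2(-0.158, 0.615) = 345.5917°
|p|² = ρ² + z² = 0.63497² + 3.406² = 12.00403
κ = 2ρ / |p|² = 2×0.63497 / 12.00403 = 0.10579
θ = 2·atan2(ρ, z) = 2·atan2(0.63497, 3.406) = 0.36862 rad
ℓ = θ/κ = 0.36862/0.10579 = 3.48438

0.1058 345.59 3.4844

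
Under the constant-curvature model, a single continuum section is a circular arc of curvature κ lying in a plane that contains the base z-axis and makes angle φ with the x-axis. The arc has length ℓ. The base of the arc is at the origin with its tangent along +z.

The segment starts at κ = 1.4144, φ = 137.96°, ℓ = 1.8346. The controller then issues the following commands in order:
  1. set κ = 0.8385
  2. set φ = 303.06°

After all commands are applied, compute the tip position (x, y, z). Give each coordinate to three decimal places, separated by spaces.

initial: κ=1.4144, φ=137.96°, ℓ=1.8346
cmd 1: set κ=0.8385 → (κ,φ,ℓ)=(0.8385,137.96°,1.8346) → tip=(-0.8570,0.7727,1.1920)
cmd 2: set φ=303.06° → (κ,φ,ℓ)=(0.8385,303.06°,1.8346) → tip=(0.6295,-0.9671,1.1920)

0.629 -0.967 1.192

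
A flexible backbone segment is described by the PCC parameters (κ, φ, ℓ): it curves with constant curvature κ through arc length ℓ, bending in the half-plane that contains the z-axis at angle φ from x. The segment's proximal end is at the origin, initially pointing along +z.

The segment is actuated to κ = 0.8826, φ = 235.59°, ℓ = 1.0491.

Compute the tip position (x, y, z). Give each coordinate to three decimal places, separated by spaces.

θ = κ·ℓ = 0.8826 × 1.0491 = 0.92594 rad
ρ = (1 − cos θ)/κ = (1 − 0.60109)/0.8826 = 0.45197
z = sin θ / κ = 0.79918/0.8826 = 0.90549
x = ρ cos φ = 0.45197 × cos(235.59°) = -0.25542
y = ρ sin φ = 0.45197 × sin(235.59°) = -0.37289

-0.255 -0.373 0.905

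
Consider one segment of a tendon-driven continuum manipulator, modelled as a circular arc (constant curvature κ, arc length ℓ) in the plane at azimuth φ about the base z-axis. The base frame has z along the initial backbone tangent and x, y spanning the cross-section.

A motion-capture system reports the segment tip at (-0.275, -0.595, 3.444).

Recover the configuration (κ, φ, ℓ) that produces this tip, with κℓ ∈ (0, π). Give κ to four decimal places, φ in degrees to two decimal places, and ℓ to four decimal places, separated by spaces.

ρ = √(x²+y²) = √(-0.275² + -0.595²) = 0.65548
φ = atan2(y, x) mod 360° = atan2(-0.595, -0.275) = 245.1943°
|p|² = ρ² + z² = 0.65548² + 3.444² = 12.29079
κ = 2ρ / |p|² = 2×0.65548 / 12.29079 = 0.10666
θ = 2·atan2(ρ, z) = 2·atan2(0.65548, 3.444) = 0.37615 rad
ℓ = θ/κ = 0.37615/0.10666 = 3.52658

0.1067 245.19 3.5266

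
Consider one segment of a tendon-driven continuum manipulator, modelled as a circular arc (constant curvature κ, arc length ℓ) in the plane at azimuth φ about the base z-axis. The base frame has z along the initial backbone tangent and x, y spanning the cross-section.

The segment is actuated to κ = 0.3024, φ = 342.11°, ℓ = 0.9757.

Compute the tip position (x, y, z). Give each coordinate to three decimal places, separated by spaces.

θ = κ·ℓ = 0.3024 × 0.9757 = 0.29505 rad
ρ = (1 − cos θ)/κ = (1 − 0.95679)/0.3024 = 0.14290
z = sin θ / κ = 0.29079/0.3024 = 0.96160
x = ρ cos φ = 0.14290 × cos(342.11°) = 0.13599
y = ρ sin φ = 0.14290 × sin(342.11°) = -0.04390

0.136 -0.044 0.962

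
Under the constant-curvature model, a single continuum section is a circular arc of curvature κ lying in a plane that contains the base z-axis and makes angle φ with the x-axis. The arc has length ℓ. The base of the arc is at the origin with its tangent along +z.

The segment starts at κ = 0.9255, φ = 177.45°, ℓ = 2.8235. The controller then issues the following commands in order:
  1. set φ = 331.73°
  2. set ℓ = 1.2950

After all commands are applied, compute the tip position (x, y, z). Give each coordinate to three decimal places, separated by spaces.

initial: κ=0.9255, φ=177.45°, ℓ=2.8235
cmd 1: set φ=331.73° → (κ,φ,ℓ)=(0.9255,331.73°,2.8235) → tip=(1.7734,-0.9537,0.5448)
cmd 2: set ℓ=1.2950 → (κ,φ,ℓ)=(0.9255,331.73°,1.2950) → tip=(0.6055,-0.3256,1.0065)

0.605 -0.326 1.006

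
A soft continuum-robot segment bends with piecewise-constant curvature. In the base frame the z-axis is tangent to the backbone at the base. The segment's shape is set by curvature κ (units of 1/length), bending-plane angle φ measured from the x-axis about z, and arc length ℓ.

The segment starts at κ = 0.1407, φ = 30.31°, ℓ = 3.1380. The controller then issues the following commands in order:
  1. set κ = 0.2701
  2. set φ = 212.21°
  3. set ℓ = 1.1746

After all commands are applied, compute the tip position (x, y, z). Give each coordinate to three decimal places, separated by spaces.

initial: κ=0.1407, φ=30.31°, ℓ=3.1380
cmd 1: set κ=0.2701 → (κ,φ,ℓ)=(0.2701,30.31°,3.1380) → tip=(1.0810,0.6319,2.7756)
cmd 2: set φ=212.21° → (κ,φ,ℓ)=(0.2701,212.21°,3.1380) → tip=(-1.0594,-0.6674,2.7756)
cmd 3: set ℓ=1.1746 → (κ,φ,ℓ)=(0.2701,212.21°,1.1746) → tip=(-0.1563,-0.0985,1.1550)

-0.156 -0.098 1.155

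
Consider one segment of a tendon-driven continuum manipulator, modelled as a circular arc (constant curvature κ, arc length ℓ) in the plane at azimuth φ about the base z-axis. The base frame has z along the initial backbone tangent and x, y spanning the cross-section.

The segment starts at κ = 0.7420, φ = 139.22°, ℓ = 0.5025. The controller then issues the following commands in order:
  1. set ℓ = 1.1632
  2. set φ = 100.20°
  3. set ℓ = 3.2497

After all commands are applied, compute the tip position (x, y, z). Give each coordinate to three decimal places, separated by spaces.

initial: κ=0.7420, φ=139.22°, ℓ=0.5025
cmd 1: set ℓ=1.1632 → (κ,φ,ℓ)=(0.7420,139.22°,1.1632) → tip=(-0.3571,0.3080,1.0241)
cmd 2: set φ=100.20° → (κ,φ,ℓ)=(0.7420,100.20°,1.1632) → tip=(-0.0835,0.4641,1.0241)
cmd 3: set ℓ=3.2497 → (κ,φ,ℓ)=(0.7420,100.20°,3.2497) → tip=(-0.4165,2.3145,0.8991)

-0.416 2.315 0.899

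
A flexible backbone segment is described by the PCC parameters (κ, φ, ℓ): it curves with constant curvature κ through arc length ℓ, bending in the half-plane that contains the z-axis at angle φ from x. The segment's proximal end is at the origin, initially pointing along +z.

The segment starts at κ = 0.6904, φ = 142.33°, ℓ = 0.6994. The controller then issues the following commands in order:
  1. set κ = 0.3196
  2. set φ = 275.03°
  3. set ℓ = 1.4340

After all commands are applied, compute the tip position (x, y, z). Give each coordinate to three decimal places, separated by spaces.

initial: κ=0.6904, φ=142.33°, ℓ=0.6994
cmd 1: set κ=0.3196 → (κ,φ,ℓ)=(0.3196,142.33°,0.6994) → tip=(-0.0616,0.0476,0.6936)
cmd 2: set φ=275.03° → (κ,φ,ℓ)=(0.3196,275.03°,0.6994) → tip=(0.0068,-0.0775,0.6936)
cmd 3: set ℓ=1.4340 → (κ,φ,ℓ)=(0.3196,275.03°,1.4340) → tip=(0.0283,-0.3217,1.3843)

0.028 -0.322 1.384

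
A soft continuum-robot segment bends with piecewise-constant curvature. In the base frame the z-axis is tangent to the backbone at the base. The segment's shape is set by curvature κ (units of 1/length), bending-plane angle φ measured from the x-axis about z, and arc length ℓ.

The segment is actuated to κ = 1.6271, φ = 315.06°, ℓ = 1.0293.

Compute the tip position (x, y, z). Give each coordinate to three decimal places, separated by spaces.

0.480 -0.479 0.611

θ = κ·ℓ = 1.6271 × 1.0293 = 1.67477 rad
ρ = (1 − cos θ)/κ = (1 − -0.10379)/1.6271 = 0.67838
z = sin θ / κ = 0.99460/1.6271 = 0.61127
x = ρ cos φ = 0.67838 × cos(315.06°) = 0.48019
y = ρ sin φ = 0.67838 × sin(315.06°) = -0.47918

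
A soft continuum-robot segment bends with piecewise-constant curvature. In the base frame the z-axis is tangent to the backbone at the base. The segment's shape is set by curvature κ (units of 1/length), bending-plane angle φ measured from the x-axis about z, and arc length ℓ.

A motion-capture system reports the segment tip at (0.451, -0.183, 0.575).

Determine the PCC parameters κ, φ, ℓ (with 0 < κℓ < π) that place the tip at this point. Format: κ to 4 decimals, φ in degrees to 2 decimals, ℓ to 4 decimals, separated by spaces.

ρ = √(x²+y²) = √(0.451² + -0.183²) = 0.48671
φ = atan2(y, x) mod 360° = atan2(-0.183, 0.451) = 337.9144°
|p|² = ρ² + z² = 0.48671² + 0.575² = 0.56751
κ = 2ρ / |p|² = 2×0.48671 / 0.56751 = 1.71524
θ = 2·atan2(ρ, z) = 2·atan2(0.48671, 0.575) = 1.40487 rad
ℓ = θ/κ = 1.40487/1.71524 = 0.81905

1.7152 337.91 0.8190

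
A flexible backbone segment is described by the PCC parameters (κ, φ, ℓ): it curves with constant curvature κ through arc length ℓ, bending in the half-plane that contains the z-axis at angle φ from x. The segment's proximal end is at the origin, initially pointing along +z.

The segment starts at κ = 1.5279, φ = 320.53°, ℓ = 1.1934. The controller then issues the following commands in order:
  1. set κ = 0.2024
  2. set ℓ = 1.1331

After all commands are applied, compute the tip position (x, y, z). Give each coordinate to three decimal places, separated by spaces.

0.100 -0.082 1.123

initial: κ=1.5279, φ=320.53°, ℓ=1.1934
cmd 1: set κ=0.2024 → (κ,φ,ℓ)=(0.2024,320.53°,1.1934) → tip=(0.1107,-0.0912,1.1818)
cmd 2: set ℓ=1.1331 → (κ,φ,ℓ)=(0.2024,320.53°,1.1331) → tip=(0.0999,-0.0822,1.1232)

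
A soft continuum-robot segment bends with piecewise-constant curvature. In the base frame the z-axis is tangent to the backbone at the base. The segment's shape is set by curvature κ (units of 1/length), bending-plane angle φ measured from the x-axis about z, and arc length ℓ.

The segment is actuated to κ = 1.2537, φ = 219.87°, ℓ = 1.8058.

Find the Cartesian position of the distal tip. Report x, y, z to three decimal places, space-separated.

θ = κ·ℓ = 1.2537 × 1.8058 = 2.26393 rad
ρ = (1 − cos θ)/κ = (1 − -0.63895)/1.2537 = 1.30729
z = sin θ / κ = 0.76925/1.2537 = 0.61358
x = ρ cos φ = 1.30729 × cos(219.87°) = -1.00335
y = ρ sin φ = 1.30729 × sin(219.87°) = -0.83804

-1.003 -0.838 0.614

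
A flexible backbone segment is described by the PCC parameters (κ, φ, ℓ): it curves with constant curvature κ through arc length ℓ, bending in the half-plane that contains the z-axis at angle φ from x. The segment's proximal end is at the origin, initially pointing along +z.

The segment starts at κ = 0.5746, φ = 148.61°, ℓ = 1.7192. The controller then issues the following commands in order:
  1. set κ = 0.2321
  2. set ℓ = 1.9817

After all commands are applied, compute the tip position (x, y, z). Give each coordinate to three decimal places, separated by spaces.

initial: κ=0.5746, φ=148.61°, ℓ=1.7192
cmd 1: set κ=0.2321 → (κ,φ,ℓ)=(0.2321,148.61°,1.7192) → tip=(-0.2889,0.1763,1.6739)
cmd 2: set ℓ=1.9817 → (κ,φ,ℓ)=(0.2321,148.61°,1.9817) → tip=(-0.3822,0.2332,1.9126)

-0.382 0.233 1.913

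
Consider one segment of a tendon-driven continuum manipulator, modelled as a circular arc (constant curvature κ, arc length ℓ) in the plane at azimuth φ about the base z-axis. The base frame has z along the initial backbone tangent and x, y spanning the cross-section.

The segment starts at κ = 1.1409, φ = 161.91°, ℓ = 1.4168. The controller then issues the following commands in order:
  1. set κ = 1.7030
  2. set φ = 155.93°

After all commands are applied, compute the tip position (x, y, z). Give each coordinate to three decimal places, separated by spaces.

-0.936 0.418 0.391

initial: κ=1.1409, φ=161.91°, ℓ=1.4168
cmd 1: set κ=1.7030 → (κ,φ,ℓ)=(1.7030,161.91°,1.4168) → tip=(-0.9746,0.3183,0.3911)
cmd 2: set φ=155.93° → (κ,φ,ℓ)=(1.7030,155.93°,1.4168) → tip=(-0.9361,0.4181,0.3911)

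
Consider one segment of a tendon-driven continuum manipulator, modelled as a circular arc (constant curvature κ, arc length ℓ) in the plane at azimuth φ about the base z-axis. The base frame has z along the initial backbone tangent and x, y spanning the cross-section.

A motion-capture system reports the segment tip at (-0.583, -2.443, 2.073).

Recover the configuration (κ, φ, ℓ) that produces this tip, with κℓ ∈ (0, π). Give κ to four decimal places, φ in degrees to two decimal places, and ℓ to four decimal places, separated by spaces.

ρ = √(x²+y²) = √(-0.583² + -2.443²) = 2.51160
φ = atan2(y, x) mod 360° = atan2(-2.443, -0.583) = 256.5779°
|p|² = ρ² + z² = 2.51160² + 2.073² = 10.60547
κ = 2ρ / |p|² = 2×2.51160 / 10.60547 = 0.47364
θ = 2·atan2(ρ, z) = 2·atan2(2.51160, 2.073) = 1.76155 rad
ℓ = θ/κ = 1.76155/0.47364 = 3.71916

0.4736 256.58 3.7192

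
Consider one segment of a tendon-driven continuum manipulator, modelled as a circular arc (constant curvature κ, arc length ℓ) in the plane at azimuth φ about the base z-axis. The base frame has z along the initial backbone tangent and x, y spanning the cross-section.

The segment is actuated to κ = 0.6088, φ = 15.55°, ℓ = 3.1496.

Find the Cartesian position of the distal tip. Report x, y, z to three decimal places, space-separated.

2.120 0.590 1.545

θ = κ·ℓ = 0.6088 × 3.1496 = 1.91748 rad
ρ = (1 − cos θ)/κ = (1 − -0.33978)/0.6088 = 2.20069
z = sin θ / κ = 0.94051/0.6088 = 1.54485
x = ρ cos φ = 2.20069 × cos(15.55°) = 2.12013
y = ρ sin φ = 2.20069 × sin(15.55°) = 0.58996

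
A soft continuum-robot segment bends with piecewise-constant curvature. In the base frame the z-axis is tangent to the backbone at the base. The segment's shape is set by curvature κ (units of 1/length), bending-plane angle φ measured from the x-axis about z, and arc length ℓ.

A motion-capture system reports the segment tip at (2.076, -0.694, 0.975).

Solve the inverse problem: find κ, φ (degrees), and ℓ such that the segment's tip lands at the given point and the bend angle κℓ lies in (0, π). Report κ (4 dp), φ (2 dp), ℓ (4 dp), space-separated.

ρ = √(x²+y²) = √(2.076² + -0.694²) = 2.18893
φ = atan2(y, x) mod 360° = atan2(-0.694, 2.076) = 341.5154°
|p|² = ρ² + z² = 2.18893² + 0.975² = 5.74204
κ = 2ρ / |p|² = 2×2.18893 / 5.74204 = 0.76242
θ = 2·atan2(ρ, z) = 2·atan2(2.18893, 0.975) = 2.30351 rad
ℓ = θ/κ = 2.30351/0.76242 = 3.02130

0.7624 341.52 3.0213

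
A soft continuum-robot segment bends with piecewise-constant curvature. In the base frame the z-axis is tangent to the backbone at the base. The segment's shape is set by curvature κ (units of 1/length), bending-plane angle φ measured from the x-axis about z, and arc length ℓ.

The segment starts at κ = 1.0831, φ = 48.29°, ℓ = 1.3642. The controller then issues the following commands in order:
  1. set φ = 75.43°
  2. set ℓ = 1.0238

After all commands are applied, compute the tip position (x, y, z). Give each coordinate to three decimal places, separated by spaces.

initial: κ=1.0831, φ=48.29°, ℓ=1.3642
cmd 1: set φ=75.43° → (κ,φ,ℓ)=(1.0831,75.43°,1.3642) → tip=(0.2106,0.8104,0.9193)
cmd 2: set ℓ=1.0238 → (κ,φ,ℓ)=(1.0831,75.43°,1.0238) → tip=(0.1288,0.4953,0.8265)

0.129 0.495 0.827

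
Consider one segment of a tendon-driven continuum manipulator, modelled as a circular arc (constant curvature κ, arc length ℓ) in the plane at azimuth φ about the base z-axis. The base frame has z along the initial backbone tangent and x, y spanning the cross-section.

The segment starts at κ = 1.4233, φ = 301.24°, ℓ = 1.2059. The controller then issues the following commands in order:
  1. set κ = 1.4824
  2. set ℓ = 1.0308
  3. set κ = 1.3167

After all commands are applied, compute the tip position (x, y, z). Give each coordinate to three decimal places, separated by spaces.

0.310 -0.512 0.742

initial: κ=1.4233, φ=301.24°, ℓ=1.2059
cmd 1: set κ=1.4824 → (κ,φ,ℓ)=(1.4824,301.24°,1.2059) → tip=(0.4251,-0.7009,0.6588)
cmd 2: set ℓ=1.0308 → (κ,φ,ℓ)=(1.4824,301.24°,1.0308) → tip=(0.3349,-0.5521,0.6740)
cmd 3: set κ=1.3167 → (κ,φ,ℓ)=(1.3167,301.24°,1.0308) → tip=(0.3104,-0.5117,0.7422)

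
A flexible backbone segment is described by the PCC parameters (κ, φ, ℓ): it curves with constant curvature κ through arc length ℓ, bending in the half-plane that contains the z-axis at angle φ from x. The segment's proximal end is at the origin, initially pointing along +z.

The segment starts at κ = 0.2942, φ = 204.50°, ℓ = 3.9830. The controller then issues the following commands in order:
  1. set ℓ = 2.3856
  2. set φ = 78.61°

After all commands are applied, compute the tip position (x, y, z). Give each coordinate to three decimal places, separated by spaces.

0.159 0.788 2.195

initial: κ=0.2942, φ=204.50°, ℓ=3.9830
cmd 1: set ℓ=2.3856 → (κ,φ,ℓ)=(0.2942,204.50°,2.3856) → tip=(-0.7310,-0.3331,2.1945)
cmd 2: set φ=78.61° → (κ,φ,ℓ)=(0.2942,78.61°,2.3856) → tip=(0.1587,0.7875,2.1945)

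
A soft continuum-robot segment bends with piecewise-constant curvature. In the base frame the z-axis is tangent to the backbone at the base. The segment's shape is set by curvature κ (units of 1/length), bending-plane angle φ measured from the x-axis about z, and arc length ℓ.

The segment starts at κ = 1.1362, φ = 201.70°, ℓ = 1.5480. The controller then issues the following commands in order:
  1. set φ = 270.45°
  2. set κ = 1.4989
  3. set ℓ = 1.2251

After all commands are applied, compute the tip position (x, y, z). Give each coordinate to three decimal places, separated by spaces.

initial: κ=1.1362, φ=201.70°, ℓ=1.5480
cmd 1: set φ=270.45° → (κ,φ,ℓ)=(1.1362,270.45°,1.5480) → tip=(0.0082,-1.0446,0.8646)
cmd 2: set κ=1.4989 → (κ,φ,ℓ)=(1.4989,270.45°,1.5480) → tip=(0.0088,-1.1216,0.4884)
cmd 3: set ℓ=1.2251 → (κ,φ,ℓ)=(1.4989,270.45°,1.2251) → tip=(0.0066,-0.8422,0.6438)

0.007 -0.842 0.644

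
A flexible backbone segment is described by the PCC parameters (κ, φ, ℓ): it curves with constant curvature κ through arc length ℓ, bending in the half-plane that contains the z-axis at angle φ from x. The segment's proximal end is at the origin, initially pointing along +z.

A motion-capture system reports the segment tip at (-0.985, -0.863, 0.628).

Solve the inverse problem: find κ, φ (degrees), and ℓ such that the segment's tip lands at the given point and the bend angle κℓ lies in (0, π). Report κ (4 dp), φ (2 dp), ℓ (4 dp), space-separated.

ρ = √(x²+y²) = √(-0.985² + -0.863²) = 1.30958
φ = atan2(y, x) mod 360° = atan2(-0.863, -0.985) = 221.2230°
|p|² = ρ² + z² = 1.30958² + 0.628² = 2.10938
κ = 2ρ / |p|² = 2×1.30958 / 2.10938 = 1.24167
θ = 2·atan2(ρ, z) = 2·atan2(1.30958, 0.628) = 2.24729 rad
ℓ = θ/κ = 2.24729/1.24167 = 1.80989

1.2417 221.22 1.8099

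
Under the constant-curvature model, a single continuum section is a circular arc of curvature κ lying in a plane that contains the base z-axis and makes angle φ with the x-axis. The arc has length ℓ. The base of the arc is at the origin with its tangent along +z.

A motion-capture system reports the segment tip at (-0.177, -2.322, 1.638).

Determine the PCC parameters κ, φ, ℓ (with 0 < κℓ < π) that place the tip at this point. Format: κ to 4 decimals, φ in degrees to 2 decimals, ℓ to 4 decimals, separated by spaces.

ρ = √(x²+y²) = √(-0.177² + -2.322²) = 2.32874
φ = atan2(y, x) mod 360° = atan2(-2.322, -0.177) = 265.6409°
|p|² = ρ² + z² = 2.32874² + 1.638² = 8.10606
κ = 2ρ / |p|² = 2×2.32874 / 8.10606 = 0.57457
θ = 2·atan2(ρ, z) = 2·atan2(2.32874, 1.638) = 1.91560 rad
ℓ = θ/κ = 1.91560/0.57457 = 3.33399

0.5746 265.64 3.3340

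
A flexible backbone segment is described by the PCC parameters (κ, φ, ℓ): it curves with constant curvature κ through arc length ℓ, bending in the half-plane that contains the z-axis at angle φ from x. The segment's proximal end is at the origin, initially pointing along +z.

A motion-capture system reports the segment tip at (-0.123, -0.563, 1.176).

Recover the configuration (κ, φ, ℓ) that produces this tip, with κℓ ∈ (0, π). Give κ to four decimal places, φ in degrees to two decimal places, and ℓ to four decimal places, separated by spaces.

0.6720 257.68 1.3560

ρ = √(x²+y²) = √(-0.123² + -0.563²) = 0.57628
φ = atan2(y, x) mod 360° = atan2(-0.563, -0.123) = 257.6761°
|p|² = ρ² + z² = 0.57628² + 1.176² = 1.71507
κ = 2ρ / |p|² = 2×0.57628 / 1.71507 = 0.67202
θ = 2·atan2(ρ, z) = 2·atan2(0.57628, 1.176) = 0.91129 rad
ℓ = θ/κ = 0.91129/0.67202 = 1.35605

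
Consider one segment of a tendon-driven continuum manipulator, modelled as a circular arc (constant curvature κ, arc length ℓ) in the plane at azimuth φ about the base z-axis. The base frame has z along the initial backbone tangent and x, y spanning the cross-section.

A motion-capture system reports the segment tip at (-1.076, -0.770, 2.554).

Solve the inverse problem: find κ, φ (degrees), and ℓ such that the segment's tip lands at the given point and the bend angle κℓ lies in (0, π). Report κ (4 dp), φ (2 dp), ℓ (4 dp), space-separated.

ρ = √(x²+y²) = √(-1.076² + -0.770²) = 1.32313
φ = atan2(y, x) mod 360° = atan2(-0.770, -1.076) = 215.5880°
|p|² = ρ² + z² = 1.32313² + 2.554² = 8.27359
κ = 2ρ / |p|² = 2×1.32313 / 8.27359 = 0.31984
θ = 2·atan2(ρ, z) = 2·atan2(1.32313, 2.554) = 0.95599 rad
ℓ = θ/κ = 0.95599/0.31984 = 2.98891

0.3198 215.59 2.9889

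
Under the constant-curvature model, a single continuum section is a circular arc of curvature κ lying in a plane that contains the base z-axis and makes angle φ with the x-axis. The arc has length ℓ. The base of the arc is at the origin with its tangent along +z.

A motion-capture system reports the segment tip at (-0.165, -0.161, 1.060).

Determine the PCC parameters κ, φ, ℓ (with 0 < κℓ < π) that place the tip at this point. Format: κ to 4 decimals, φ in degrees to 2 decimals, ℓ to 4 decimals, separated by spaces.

ρ = √(x²+y²) = √(-0.165² + -0.161²) = 0.23053
φ = atan2(y, x) mod 360° = atan2(-0.161, -0.165) = 224.2970°
|p|² = ρ² + z² = 0.23053² + 1.060² = 1.17675
κ = 2ρ / |p|² = 2×0.23053 / 1.17675 = 0.39182
θ = 2·atan2(ρ, z) = 2·atan2(0.23053, 1.060) = 0.42830 rad
ℓ = θ/κ = 0.42830/0.39182 = 1.09312

0.3918 224.30 1.0931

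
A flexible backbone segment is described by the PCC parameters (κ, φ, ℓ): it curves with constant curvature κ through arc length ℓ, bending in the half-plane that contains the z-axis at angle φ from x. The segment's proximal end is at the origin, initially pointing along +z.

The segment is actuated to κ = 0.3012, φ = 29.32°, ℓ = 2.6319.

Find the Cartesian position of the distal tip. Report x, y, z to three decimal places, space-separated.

0.863 0.485 2.365

θ = κ·ℓ = 0.3012 × 2.6319 = 0.79273 rad
ρ = (1 − cos θ)/κ = (1 − 0.70190)/0.3012 = 0.98969
z = sin θ / κ = 0.71227/0.3012 = 2.36478
x = ρ cos φ = 0.98969 × cos(29.32°) = 0.86291
y = ρ sin φ = 0.98969 × sin(29.32°) = 0.48464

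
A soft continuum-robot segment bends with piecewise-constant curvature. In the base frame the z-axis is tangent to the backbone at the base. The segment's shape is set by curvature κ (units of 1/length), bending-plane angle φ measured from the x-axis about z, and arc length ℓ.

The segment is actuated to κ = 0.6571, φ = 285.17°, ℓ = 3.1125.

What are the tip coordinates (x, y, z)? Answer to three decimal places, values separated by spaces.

θ = κ·ℓ = 0.6571 × 3.1125 = 2.04522 rad
ρ = (1 − cos θ)/κ = (1 − -0.45683)/0.6571 = 2.21706
z = sin θ / κ = 0.88955/0.6571 = 1.35376
x = ρ cos φ = 2.21706 × cos(285.17°) = 0.58017
y = ρ sin φ = 2.21706 × sin(285.17°) = -2.13980

0.580 -2.140 1.354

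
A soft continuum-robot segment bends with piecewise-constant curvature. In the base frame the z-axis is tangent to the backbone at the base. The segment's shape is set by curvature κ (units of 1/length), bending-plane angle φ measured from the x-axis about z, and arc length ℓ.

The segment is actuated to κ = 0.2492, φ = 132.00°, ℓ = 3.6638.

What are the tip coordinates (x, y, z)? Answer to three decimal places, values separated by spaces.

-1.044 1.159 3.176

θ = κ·ℓ = 0.2492 × 3.6638 = 0.91302 rad
ρ = (1 − cos θ)/κ = (1 − 0.61136)/0.2492 = 1.55955
z = sin θ / κ = 0.79135/0.2492 = 3.17557
x = ρ cos φ = 1.55955 × cos(132.00°) = -1.04354
y = ρ sin φ = 1.55955 × sin(132.00°) = 1.15897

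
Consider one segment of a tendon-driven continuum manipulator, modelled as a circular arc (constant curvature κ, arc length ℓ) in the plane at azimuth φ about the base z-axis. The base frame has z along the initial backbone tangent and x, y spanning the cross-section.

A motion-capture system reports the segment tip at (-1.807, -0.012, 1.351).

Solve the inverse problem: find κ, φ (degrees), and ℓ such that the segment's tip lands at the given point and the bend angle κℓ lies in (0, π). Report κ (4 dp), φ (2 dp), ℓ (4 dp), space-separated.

0.7100 180.38 2.6165

ρ = √(x²+y²) = √(-1.807² + -0.012²) = 1.80704
φ = atan2(y, x) mod 360° = atan2(-0.012, -1.807) = 180.3805°
|p|² = ρ² + z² = 1.80704² + 1.351² = 5.09059
κ = 2ρ / |p|² = 2×1.80704 / 5.09059 = 0.70995
θ = 2·atan2(ρ, z) = 2·atan2(1.80704, 1.351) = 1.85763 rad
ℓ = θ/κ = 1.85763/0.70995 = 2.61655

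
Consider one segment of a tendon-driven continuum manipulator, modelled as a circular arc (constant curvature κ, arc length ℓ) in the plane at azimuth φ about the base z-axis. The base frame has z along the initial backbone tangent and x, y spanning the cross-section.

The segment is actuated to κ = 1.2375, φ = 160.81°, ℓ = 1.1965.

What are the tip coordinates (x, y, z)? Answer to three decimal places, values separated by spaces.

θ = κ·ℓ = 1.2375 × 1.1965 = 1.48067 rad
ρ = (1 − cos θ)/κ = (1 − 0.09001)/1.2375 = 0.73535
z = sin θ / κ = 0.99594/1.2375 = 0.80480
x = ρ cos φ = 0.73535 × cos(160.81°) = -0.69449
y = ρ sin φ = 0.73535 × sin(160.81°) = 0.24171

-0.694 0.242 0.805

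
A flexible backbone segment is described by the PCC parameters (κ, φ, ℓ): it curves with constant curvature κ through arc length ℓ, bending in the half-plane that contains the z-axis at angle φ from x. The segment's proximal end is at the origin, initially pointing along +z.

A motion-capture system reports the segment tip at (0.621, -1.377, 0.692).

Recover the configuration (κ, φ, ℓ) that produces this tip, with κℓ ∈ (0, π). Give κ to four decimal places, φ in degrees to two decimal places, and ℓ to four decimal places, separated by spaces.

ρ = √(x²+y²) = √(0.621² + -1.377²) = 1.51055
φ = atan2(y, x) mod 360° = atan2(-1.377, 0.621) = 294.2744°
|p|² = ρ² + z² = 1.51055² + 0.692² = 2.76063
κ = 2ρ / |p|² = 2×1.51055 / 2.76063 = 1.09435
θ = 2·atan2(ρ, z) = 2·atan2(1.51055, 0.692) = 2.28244 rad
ℓ = θ/κ = 2.28244/1.09435 = 2.08565

1.0944 294.27 2.0857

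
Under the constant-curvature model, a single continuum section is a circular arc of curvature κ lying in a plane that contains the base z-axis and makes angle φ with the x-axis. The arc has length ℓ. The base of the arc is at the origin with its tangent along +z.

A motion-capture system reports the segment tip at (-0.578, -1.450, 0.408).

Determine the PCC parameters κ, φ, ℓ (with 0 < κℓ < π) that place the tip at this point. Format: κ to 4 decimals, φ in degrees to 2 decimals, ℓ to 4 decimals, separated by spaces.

1.1993 248.27 2.1931

ρ = √(x²+y²) = √(-0.578² + -1.450²) = 1.56096
φ = atan2(y, x) mod 360° = atan2(-1.450, -0.578) = 248.2668°
|p|² = ρ² + z² = 1.56096² + 0.408² = 2.60305
κ = 2ρ / |p|² = 2×1.56096 / 2.60305 = 1.19933
θ = 2·atan2(ρ, z) = 2·atan2(1.56096, 0.408) = 2.63028 rad
ℓ = θ/κ = 2.63028/1.19933 = 2.19312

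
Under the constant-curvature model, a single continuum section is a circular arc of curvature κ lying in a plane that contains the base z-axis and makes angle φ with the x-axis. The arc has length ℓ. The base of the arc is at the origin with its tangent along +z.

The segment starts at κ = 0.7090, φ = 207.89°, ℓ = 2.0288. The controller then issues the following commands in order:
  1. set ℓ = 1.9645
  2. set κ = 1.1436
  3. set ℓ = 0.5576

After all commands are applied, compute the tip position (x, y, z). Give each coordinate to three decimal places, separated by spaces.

-0.152 -0.080 0.521

initial: κ=0.7090, φ=207.89°, ℓ=2.0288
cmd 1: set ℓ=1.9645 → (κ,φ,ℓ)=(0.7090,207.89°,1.9645) → tip=(-1.0259,-0.5430,1.3882)
cmd 2: set κ=1.1436 → (κ,φ,ℓ)=(1.1436,207.89°,1.9645) → tip=(-1.2563,-0.6649,0.6822)
cmd 3: set ℓ=0.5576 → (κ,φ,ℓ)=(1.1436,207.89°,0.5576) → tip=(-0.1519,-0.0804,0.5206)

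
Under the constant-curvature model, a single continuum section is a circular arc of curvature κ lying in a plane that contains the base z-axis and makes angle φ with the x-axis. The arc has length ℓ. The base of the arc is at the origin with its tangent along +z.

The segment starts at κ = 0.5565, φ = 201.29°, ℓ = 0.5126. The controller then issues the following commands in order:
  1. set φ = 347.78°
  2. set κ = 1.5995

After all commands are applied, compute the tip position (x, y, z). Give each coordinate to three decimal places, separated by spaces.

initial: κ=0.5565, φ=201.29°, ℓ=0.5126
cmd 1: set φ=347.78° → (κ,φ,ℓ)=(0.5565,347.78°,0.5126) → tip=(0.0710,-0.0154,0.5057)
cmd 2: set κ=1.5995 → (κ,φ,ℓ)=(1.5995,347.78°,0.5126) → tip=(0.1941,-0.0420,0.4571)

0.194 -0.042 0.457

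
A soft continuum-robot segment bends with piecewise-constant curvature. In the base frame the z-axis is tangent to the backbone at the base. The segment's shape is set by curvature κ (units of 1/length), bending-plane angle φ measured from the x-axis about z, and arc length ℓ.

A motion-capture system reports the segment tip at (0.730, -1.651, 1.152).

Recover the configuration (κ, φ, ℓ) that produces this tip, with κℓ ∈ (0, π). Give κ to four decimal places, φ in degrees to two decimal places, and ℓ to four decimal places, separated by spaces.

0.7873 293.85 2.5474

ρ = √(x²+y²) = √(0.730² + -1.651²) = 1.80519
φ = atan2(y, x) mod 360° = atan2(-1.651, 0.730) = 293.8529°
|p|² = ρ² + z² = 1.80519² + 1.152² = 4.58580
κ = 2ρ / |p|² = 2×1.80519 / 4.58580 = 0.78729
θ = 2·atan2(ρ, z) = 2·atan2(1.80519, 1.152) = 2.00558 rad
ℓ = θ/κ = 2.00558/0.78729 = 2.54743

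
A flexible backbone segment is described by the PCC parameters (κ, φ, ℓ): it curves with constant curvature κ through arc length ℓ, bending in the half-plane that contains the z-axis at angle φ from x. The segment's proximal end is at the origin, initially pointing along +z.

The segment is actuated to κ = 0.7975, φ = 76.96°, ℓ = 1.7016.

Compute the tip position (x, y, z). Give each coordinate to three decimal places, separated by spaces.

0.223 0.962 1.225

θ = κ·ℓ = 0.7975 × 1.7016 = 1.35703 rad
ρ = (1 − cos θ)/κ = (1 − 0.21215)/0.7975 = 0.98790
z = sin θ / κ = 0.97724/0.7975 = 1.22538
x = ρ cos φ = 0.98790 × cos(76.96°) = 0.22290
y = ρ sin φ = 0.98790 × sin(76.96°) = 0.96243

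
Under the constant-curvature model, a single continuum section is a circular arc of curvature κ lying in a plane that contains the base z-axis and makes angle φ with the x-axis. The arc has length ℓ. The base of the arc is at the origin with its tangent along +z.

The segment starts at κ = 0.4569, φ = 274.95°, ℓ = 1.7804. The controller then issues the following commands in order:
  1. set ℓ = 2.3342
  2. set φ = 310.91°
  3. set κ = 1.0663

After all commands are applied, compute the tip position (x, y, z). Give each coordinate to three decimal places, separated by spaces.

initial: κ=0.4569, φ=274.95°, ℓ=1.7804
cmd 1: set ℓ=2.3342 → (κ,φ,ℓ)=(0.4569,274.95°,2.3342) → tip=(0.0976,-1.1269,1.9162)
cmd 2: set φ=310.91° → (κ,φ,ℓ)=(0.4569,310.91°,2.3342) → tip=(0.7407,-0.8548,1.9162)
cmd 3: set κ=1.0663 → (κ,φ,ℓ)=(1.0663,310.91°,2.3342) → tip=(1.1021,-1.2718,0.5695)

1.102 -1.272 0.570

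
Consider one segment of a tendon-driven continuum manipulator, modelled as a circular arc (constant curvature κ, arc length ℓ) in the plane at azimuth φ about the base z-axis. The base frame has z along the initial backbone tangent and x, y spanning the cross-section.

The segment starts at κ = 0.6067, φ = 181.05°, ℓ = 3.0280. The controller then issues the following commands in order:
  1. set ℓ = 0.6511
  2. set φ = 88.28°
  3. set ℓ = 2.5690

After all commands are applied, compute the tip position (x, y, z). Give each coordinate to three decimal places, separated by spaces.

initial: κ=0.6067, φ=181.05°, ℓ=3.0280
cmd 1: set ℓ=0.6511 → (κ,φ,ℓ)=(0.6067,181.05°,0.6511) → tip=(-0.1269,-0.0023,0.6343)
cmd 2: set φ=88.28° → (κ,φ,ℓ)=(0.6067,88.28°,0.6511) → tip=(0.0038,0.1269,0.6343)
cmd 3: set ℓ=2.5690 → (κ,φ,ℓ)=(0.6067,88.28°,2.5690) → tip=(0.0489,1.6274,1.6481)

0.049 1.627 1.648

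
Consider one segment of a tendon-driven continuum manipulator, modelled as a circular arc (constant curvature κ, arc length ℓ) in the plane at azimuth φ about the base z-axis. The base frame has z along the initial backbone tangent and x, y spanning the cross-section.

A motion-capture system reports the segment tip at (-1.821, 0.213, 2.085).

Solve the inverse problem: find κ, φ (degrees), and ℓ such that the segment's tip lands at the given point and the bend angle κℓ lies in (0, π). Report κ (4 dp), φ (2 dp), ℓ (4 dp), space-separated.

0.4757 173.33 3.0326

ρ = √(x²+y²) = √(-1.821² + 0.213²) = 1.83341
φ = atan2(y, x) mod 360° = atan2(0.213, -1.821) = 173.3285°
|p|² = ρ² + z² = 1.83341² + 2.085² = 7.70863
κ = 2ρ / |p|² = 2×1.83341 / 7.70863 = 0.47568
θ = 2·atan2(ρ, z) = 2·atan2(1.83341, 2.085) = 1.44256 rad
ℓ = θ/κ = 1.44256/0.47568 = 3.03264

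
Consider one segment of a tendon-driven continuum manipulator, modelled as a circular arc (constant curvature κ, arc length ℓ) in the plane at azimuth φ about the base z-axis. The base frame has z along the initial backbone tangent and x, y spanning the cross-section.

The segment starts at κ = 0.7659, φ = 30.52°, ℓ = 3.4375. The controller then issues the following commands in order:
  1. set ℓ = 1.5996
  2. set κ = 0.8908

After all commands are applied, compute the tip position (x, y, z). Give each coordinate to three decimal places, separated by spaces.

0.826 0.487 1.111

initial: κ=0.7659, φ=30.52°, ℓ=3.4375
cmd 1: set ℓ=1.5996 → (κ,φ,ℓ)=(0.7659,30.52°,1.5996) → tip=(0.7437,0.4384,1.2284)
cmd 2: set κ=0.8908 → (κ,φ,ℓ)=(0.8908,30.52°,1.5996) → tip=(0.8265,0.4872,1.1107)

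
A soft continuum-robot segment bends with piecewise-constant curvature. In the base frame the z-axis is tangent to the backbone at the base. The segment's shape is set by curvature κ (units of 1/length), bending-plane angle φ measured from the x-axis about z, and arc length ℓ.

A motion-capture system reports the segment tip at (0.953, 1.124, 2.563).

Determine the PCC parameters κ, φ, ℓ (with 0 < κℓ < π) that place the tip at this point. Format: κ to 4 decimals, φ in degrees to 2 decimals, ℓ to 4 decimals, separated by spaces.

ρ = √(x²+y²) = √(0.953² + 1.124²) = 1.47363
φ = atan2(y, x) mod 360° = atan2(1.124, 0.953) = 49.7066°
|p|² = ρ² + z² = 1.47363² + 2.563² = 8.74055
κ = 2ρ / |p|² = 2×1.47363 / 8.74055 = 0.33719
θ = 2·atan2(ρ, z) = 2·atan2(1.47363, 2.563) = 1.04361 rad
ℓ = θ/κ = 1.04361/0.33719 = 3.09499

0.3372 49.71 3.0950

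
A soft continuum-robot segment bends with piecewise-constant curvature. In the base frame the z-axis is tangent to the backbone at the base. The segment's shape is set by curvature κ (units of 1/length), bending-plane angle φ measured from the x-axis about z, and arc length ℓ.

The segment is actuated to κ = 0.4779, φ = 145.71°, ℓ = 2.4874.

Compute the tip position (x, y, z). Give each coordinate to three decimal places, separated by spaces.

-1.084 0.739 1.942

θ = κ·ℓ = 0.4779 × 2.4874 = 1.18873 rad
ρ = (1 − cos θ)/κ = (1 − 0.37284)/0.4779 = 1.31232
z = sin θ / κ = 0.92790/0.4779 = 1.94161
x = ρ cos φ = 1.31232 × cos(145.71°) = -1.08424
y = ρ sin φ = 1.31232 × sin(145.71°) = 0.73934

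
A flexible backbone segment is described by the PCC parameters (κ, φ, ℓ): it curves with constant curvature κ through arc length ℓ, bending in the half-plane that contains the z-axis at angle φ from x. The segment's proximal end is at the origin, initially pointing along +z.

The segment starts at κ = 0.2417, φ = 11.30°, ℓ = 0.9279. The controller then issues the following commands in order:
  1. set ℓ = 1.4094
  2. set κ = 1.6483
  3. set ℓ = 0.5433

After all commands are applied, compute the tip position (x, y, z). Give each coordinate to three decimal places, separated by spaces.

0.223 0.045 0.474

initial: κ=0.2417, φ=11.30°, ℓ=0.9279
cmd 1: set ℓ=1.4094 → (κ,φ,ℓ)=(0.2417,11.30°,1.4094) → tip=(0.2331,0.0466,1.3823)
cmd 2: set κ=1.6483 → (κ,φ,ℓ)=(1.6483,11.30°,1.4094) → tip=(1.0015,0.2001,0.4429)
cmd 3: set ℓ=0.5433 → (κ,φ,ℓ)=(1.6483,11.30°,0.5433) → tip=(0.2230,0.0446,0.4735)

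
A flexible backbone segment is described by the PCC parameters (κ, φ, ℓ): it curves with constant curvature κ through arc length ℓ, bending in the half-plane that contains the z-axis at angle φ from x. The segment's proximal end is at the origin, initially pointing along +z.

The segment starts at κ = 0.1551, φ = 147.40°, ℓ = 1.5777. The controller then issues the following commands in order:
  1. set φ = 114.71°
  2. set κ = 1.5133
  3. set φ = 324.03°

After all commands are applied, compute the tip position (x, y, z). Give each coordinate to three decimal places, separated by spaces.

initial: κ=0.1551, φ=147.40°, ℓ=1.5777
cmd 1: set φ=114.71° → (κ,φ,ℓ)=(0.1551,114.71°,1.5777) → tip=(-0.0803,0.1745,1.5620)
cmd 2: set κ=1.5133 → (κ,φ,ℓ)=(1.5133,114.71°,1.5777) → tip=(-0.4776,1.0379,0.4524)
cmd 3: set φ=324.03° → (κ,φ,ℓ)=(1.5133,324.03°,1.5777) → tip=(0.9246,-0.6710,0.4524)

0.925 -0.671 0.452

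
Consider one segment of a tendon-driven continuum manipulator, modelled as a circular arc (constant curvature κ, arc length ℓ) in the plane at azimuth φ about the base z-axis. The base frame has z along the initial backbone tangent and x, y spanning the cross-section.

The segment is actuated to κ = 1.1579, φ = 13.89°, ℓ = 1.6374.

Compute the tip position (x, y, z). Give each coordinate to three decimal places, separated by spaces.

1.106 0.274 0.818

θ = κ·ℓ = 1.1579 × 1.6374 = 1.89595 rad
ρ = (1 − cos θ)/κ = (1 − -0.31945)/1.1579 = 1.13952
z = sin θ / κ = 0.94760/1.1579 = 0.81838
x = ρ cos φ = 1.13952 × cos(13.89°) = 1.10620
y = ρ sin φ = 1.13952 × sin(13.89°) = 0.27355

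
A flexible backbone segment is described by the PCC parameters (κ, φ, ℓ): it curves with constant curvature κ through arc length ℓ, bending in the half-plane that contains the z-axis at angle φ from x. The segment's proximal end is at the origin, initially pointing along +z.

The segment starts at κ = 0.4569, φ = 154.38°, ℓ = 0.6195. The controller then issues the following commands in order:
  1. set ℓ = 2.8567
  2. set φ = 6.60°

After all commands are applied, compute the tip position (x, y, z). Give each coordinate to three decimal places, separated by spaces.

1.604 0.186 2.112

initial: κ=0.4569, φ=154.38°, ℓ=0.6195
cmd 1: set ℓ=2.8567 → (κ,φ,ℓ)=(0.4569,154.38°,2.8567) → tip=(-1.4555,0.6980,2.1119)
cmd 2: set φ=6.60° → (κ,φ,ℓ)=(0.4569,6.60°,2.8567) → tip=(1.6035,0.1855,2.1119)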